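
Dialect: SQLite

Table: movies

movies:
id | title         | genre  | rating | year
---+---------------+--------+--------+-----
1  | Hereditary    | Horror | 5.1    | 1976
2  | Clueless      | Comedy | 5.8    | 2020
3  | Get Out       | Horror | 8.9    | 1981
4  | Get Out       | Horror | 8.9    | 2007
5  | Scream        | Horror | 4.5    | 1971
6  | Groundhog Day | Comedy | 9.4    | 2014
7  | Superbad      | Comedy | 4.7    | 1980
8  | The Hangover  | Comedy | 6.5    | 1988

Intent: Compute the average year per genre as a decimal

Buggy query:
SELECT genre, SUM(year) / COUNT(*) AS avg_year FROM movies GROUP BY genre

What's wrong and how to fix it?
Bug: SUM(year) and COUNT(*) are both integers; the division truncates the fractional part

Fix: Multiply by 1.0 (or CAST to REAL) to force floating-point division

Corrected query:
SELECT genre, SUM(year) * 1.0 / COUNT(*) AS avg_year FROM movies GROUP BY genre

Result:
genre  | avg_year
-------+---------
Comedy | 2000.5  
Horror | 1983.75 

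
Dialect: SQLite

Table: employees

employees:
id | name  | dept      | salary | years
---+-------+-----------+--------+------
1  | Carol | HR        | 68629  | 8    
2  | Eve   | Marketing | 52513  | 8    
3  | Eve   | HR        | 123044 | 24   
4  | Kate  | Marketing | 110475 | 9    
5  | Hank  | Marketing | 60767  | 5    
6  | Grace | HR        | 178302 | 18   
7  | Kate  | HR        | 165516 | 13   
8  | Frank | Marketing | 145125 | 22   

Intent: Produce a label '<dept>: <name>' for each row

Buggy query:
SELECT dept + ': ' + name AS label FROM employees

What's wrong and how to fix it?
Bug: SQLite uses || for string concatenation; + coerces text to numbers (yielding 0)

Fix: Use the || operator for string concatenation

Corrected query:
SELECT dept || ': ' || name AS label FROM employees

Result:
label           
----------------
HR: Carol       
Marketing: Eve  
HR: Eve         
Marketing: Kate 
Marketing: Hank 
HR: Grace       
HR: Kate        
Marketing: Frank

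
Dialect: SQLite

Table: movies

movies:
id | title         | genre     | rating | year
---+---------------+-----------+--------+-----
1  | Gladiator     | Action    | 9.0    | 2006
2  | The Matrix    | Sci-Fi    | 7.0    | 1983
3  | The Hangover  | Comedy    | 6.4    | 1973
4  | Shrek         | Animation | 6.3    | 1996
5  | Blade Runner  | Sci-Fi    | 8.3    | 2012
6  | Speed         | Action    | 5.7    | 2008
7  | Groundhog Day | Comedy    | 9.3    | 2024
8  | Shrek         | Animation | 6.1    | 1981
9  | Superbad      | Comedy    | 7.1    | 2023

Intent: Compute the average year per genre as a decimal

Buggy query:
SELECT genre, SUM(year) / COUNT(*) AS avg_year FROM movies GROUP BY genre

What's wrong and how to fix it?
Bug: SUM(year) and COUNT(*) are both integers; the division truncates the fractional part

Fix: Cast one side to REAL so the division keeps the fractional part

Corrected query:
SELECT genre, SUM(year) * 1.0 / COUNT(*) AS avg_year FROM movies GROUP BY genre

Result:
genre     | avg_year   
----------+------------
Action    | 2007       
Animation | 1988.5     
Comedy    | 2006.666667
Sci-Fi    | 1997.5     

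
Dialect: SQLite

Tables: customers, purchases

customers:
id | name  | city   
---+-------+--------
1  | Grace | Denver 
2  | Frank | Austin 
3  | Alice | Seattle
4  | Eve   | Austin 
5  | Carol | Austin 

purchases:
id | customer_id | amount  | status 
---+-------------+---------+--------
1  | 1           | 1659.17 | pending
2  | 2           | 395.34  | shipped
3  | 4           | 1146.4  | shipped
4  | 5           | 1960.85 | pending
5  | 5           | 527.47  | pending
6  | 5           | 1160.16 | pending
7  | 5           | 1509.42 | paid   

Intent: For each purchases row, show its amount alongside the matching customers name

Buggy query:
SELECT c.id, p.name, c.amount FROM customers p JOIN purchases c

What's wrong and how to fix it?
Bug: JOIN with no ON clause produces a cartesian product; every purchases row pairs with every customers row

Fix: Specify the join condition linking the foreign key to the parent id

Corrected query:
SELECT c.id, p.name, c.amount FROM customers p JOIN purchases c ON c.customer_id = p.id

Result:
id | name  | amount 
---+-------+--------
1  | Grace | 1659.17
2  | Frank | 395.34 
3  | Eve   | 1146.4 
4  | Carol | 1960.85
5  | Carol | 527.47 
6  | Carol | 1160.16
7  | Carol | 1509.42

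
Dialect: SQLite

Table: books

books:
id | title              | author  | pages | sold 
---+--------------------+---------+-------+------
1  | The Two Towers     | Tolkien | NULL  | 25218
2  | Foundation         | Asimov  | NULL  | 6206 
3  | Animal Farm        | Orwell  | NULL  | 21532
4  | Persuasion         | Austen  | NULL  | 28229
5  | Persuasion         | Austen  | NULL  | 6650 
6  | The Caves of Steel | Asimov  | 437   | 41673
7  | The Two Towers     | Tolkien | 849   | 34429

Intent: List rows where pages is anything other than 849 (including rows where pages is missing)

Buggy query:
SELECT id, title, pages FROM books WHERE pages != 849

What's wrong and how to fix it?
Bug: 'pages != 849' is unknown when pages is NULL, so NULL rows are silently excluded

Fix: Add an explicit OR pages IS NULL to include the missing-value rows

Corrected query:
SELECT id, title, pages FROM books WHERE pages != 849 OR pages IS NULL

Result:
id | title              | pages
---+--------------------+------
1  | The Two Towers     | NULL 
2  | Foundation         | NULL 
3  | Animal Farm        | NULL 
4  | Persuasion         | NULL 
5  | Persuasion         | NULL 
6  | The Caves of Steel | 437  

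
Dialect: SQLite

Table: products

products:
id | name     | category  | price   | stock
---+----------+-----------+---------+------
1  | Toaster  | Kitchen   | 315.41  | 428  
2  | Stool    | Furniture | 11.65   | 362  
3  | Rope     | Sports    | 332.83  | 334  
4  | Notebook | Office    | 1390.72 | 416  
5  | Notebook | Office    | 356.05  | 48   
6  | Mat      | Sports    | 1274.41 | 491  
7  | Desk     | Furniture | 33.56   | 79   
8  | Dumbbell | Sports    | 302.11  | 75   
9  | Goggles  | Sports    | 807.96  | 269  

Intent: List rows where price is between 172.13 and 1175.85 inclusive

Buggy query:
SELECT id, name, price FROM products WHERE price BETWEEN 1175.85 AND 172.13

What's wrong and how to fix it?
Bug: BETWEEN expects the lower bound first; with 1175.85 AND 172.13 the range is empty

Fix: Write BETWEEN 172.13 AND 1175.85

Corrected query:
SELECT id, name, price FROM products WHERE price BETWEEN 172.13 AND 1175.85

Result:
id | name     | price 
---+----------+-------
1  | Toaster  | 315.41
3  | Rope     | 332.83
5  | Notebook | 356.05
8  | Dumbbell | 302.11
9  | Goggles  | 807.96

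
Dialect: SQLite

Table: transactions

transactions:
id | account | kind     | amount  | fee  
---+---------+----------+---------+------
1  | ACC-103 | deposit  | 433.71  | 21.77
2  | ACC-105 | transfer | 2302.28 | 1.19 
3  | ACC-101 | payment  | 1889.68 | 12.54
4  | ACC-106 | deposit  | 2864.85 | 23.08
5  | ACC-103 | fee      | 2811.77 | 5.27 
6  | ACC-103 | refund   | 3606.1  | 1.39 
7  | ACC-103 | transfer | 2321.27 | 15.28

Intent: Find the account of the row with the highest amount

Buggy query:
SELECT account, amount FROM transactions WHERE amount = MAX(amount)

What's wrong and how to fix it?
Bug: MAX(amount) is an aggregate and cannot be used directly in WHERE

Fix: Wrap MAX in a scalar subquery so WHERE compares against a single value

Corrected query:
SELECT account, amount FROM transactions WHERE amount = (SELECT MAX(amount) FROM transactions)

Result:
account | amount
--------+-------
ACC-103 | 3606.1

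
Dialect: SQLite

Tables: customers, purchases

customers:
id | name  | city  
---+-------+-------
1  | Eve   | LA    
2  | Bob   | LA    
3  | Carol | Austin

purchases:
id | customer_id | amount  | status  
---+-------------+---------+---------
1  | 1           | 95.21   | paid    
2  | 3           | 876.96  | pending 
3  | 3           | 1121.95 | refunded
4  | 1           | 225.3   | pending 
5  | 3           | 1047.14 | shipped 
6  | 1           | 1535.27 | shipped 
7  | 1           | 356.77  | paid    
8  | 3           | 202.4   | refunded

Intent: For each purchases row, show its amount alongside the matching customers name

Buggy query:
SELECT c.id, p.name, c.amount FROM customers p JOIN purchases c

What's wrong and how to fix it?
Bug: Missing join condition: each purchases row is matched to all customers rows instead of just its own

Fix: Specify the join condition linking the foreign key to the parent id

Corrected query:
SELECT c.id, p.name, c.amount FROM customers p JOIN purchases c ON c.customer_id = p.id

Result:
id | name  | amount 
---+-------+--------
1  | Eve   | 95.21  
2  | Carol | 876.96 
3  | Carol | 1121.95
4  | Eve   | 225.3  
5  | Carol | 1047.14
6  | Eve   | 1535.27
7  | Eve   | 356.77 
8  | Carol | 202.4  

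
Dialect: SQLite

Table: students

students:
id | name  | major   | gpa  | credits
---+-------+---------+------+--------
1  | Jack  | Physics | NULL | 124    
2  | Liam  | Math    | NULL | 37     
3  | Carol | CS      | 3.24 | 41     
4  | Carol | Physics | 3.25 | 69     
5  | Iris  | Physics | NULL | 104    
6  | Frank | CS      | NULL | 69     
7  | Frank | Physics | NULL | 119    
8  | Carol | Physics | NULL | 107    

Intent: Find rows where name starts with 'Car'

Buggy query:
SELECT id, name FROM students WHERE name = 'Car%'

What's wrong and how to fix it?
Bug: Wildcards only work with LIKE; '=' treats '%' as a literal character

Fix: Use LIKE for wildcard pattern matching

Corrected query:
SELECT id, name FROM students WHERE name LIKE 'Car%'

Result:
id | name 
---+------
3  | Carol
4  | Carol
8  | Carol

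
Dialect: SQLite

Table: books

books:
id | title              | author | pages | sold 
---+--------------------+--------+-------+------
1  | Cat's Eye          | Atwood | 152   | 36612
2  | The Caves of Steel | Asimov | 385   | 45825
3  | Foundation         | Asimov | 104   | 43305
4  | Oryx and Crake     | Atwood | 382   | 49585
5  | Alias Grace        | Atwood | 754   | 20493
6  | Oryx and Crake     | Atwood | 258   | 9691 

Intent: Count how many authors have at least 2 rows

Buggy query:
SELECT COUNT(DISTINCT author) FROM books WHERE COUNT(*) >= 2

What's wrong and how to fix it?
Bug: COUNT(*) cannot appear in WHERE; the per-group count doesn't exist yet

Fix: Group first with HAVING COUNT(*) >= 2, then COUNT the resulting groups

Corrected query:
SELECT COUNT(*) FROM (SELECT author FROM books GROUP BY author HAVING COUNT(*) >= 2)

Result:
COUNT(*)
--------
2       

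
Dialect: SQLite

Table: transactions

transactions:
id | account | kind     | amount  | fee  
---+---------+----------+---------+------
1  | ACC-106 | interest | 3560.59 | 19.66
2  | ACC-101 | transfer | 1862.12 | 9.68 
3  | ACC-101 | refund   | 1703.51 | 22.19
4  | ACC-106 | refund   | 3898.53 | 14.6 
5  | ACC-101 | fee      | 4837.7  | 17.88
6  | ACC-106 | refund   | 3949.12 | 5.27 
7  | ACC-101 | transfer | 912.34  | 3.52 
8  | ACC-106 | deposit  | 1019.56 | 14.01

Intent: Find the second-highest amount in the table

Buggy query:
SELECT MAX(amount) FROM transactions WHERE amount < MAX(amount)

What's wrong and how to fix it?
Bug: The inner MAX is an aggregate inside WHERE, which is not allowed

Fix: Put the inner MAX in a scalar subquery

Corrected query:
SELECT MAX(amount) FROM transactions WHERE amount < (SELECT MAX(amount) FROM transactions)

Result:
MAX(amount)
-----------
3949.12    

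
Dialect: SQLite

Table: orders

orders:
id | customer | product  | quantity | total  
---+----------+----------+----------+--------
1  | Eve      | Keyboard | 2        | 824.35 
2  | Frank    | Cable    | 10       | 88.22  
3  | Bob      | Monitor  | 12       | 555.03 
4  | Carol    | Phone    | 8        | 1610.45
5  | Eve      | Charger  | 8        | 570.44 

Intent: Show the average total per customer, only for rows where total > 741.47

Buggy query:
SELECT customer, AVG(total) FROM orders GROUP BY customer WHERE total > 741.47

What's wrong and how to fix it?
Bug: Row-level WHERE must come before GROUP BY in the clause order

Fix: Place WHERE between FROM and GROUP BY

Corrected query:
SELECT customer, AVG(total) FROM orders WHERE total > 741.47 GROUP BY customer

Result:
customer | AVG(total)
---------+-----------
Carol    | 1610.45   
Eve      | 824.35    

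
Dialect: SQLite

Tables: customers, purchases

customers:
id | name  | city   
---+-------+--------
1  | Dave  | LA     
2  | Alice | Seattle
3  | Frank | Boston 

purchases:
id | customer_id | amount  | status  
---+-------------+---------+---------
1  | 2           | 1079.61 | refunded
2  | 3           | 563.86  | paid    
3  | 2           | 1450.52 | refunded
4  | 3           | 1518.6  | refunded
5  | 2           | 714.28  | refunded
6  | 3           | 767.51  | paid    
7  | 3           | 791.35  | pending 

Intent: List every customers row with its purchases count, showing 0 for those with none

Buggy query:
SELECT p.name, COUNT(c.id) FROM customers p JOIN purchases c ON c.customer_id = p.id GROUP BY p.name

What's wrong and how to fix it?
Bug: An inner join excludes parents with zero children

Fix: Use LEFT JOIN so parents without children still appear (COUNT(c.id) gives 0)

Corrected query:
SELECT p.name, COUNT(c.id) FROM customers p LEFT JOIN purchases c ON c.customer_id = p.id GROUP BY p.name

Result:
name  | COUNT(c.id)
------+------------
Alice | 3          
Dave  | 0          
Frank | 4          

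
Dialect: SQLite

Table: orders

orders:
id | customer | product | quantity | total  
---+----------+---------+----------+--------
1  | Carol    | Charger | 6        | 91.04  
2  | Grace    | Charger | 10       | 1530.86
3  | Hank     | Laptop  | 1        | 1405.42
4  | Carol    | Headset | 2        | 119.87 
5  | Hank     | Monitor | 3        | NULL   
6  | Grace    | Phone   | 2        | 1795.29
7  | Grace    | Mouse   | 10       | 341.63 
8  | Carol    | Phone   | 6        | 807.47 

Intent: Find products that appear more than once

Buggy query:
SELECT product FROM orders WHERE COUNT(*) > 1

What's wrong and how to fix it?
Bug: WHERE can't reference COUNT(*); aggregates are computed after WHERE

Fix: Group first, then use HAVING for the count condition

Corrected query:
SELECT product FROM orders GROUP BY product HAVING COUNT(*) > 1

Result:
product
-------
Charger
Phone  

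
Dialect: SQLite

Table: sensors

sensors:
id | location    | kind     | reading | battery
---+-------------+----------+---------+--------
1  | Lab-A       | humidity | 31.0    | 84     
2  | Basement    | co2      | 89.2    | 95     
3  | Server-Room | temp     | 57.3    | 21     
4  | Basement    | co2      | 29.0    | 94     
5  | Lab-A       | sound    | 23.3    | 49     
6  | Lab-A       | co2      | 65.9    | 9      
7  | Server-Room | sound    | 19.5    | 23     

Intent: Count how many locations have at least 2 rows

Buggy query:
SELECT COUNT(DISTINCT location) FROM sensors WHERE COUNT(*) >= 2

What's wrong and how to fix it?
Bug: COUNT(*) cannot appear in WHERE; the per-group count doesn't exist yet

Fix: Use a subquery that GROUPs and filters with HAVING, then count its rows

Corrected query:
SELECT COUNT(*) FROM (SELECT location FROM sensors GROUP BY location HAVING COUNT(*) >= 2)

Result:
COUNT(*)
--------
3       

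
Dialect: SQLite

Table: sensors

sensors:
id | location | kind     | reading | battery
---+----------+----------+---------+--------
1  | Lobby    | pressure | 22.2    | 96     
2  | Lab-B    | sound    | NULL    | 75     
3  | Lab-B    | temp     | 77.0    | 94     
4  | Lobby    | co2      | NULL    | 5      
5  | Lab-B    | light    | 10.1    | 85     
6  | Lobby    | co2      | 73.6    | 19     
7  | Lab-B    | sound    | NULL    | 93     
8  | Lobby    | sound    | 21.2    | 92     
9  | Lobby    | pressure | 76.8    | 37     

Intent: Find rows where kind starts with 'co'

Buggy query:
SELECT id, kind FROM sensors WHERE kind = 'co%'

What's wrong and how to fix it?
Bug: '=' compares the literal string including the % character; pattern matching needs LIKE

Fix: Use LIKE for wildcard pattern matching

Corrected query:
SELECT id, kind FROM sensors WHERE kind LIKE 'co%'

Result:
id | kind
---+-----
4  | co2 
6  | co2 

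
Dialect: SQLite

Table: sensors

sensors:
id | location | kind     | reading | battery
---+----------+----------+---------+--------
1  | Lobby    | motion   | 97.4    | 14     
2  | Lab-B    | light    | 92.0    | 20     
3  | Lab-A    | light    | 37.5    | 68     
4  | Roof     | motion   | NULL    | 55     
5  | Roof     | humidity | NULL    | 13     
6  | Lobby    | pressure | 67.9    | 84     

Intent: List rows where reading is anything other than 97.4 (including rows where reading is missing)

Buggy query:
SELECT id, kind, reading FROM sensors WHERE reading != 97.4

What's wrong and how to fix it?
Bug: Inequality against NULL is unknown, not true; rows with NULL are dropped

Fix: Add an explicit OR reading IS NULL to include the missing-value rows

Corrected query:
SELECT id, kind, reading FROM sensors WHERE reading != 97.4 OR reading IS NULL

Result:
id | kind     | reading
---+----------+--------
2  | light    | 92     
3  | light    | 37.5   
4  | motion   | NULL   
5  | humidity | NULL   
6  | pressure | 67.9   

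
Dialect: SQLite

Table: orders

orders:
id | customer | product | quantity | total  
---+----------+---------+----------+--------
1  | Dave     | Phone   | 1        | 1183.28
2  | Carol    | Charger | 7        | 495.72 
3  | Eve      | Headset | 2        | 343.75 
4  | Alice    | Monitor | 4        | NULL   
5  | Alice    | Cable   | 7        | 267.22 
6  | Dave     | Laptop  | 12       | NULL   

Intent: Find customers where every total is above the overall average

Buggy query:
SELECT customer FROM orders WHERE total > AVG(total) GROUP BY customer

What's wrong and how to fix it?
Bug: AVG() is an aggregate; it can't sit directly in WHERE

Fix: Compute the overall average in a scalar subquery and compare each group's MIN against it in HAVING

Corrected query:
SELECT customer FROM orders GROUP BY customer HAVING MIN(total) > (SELECT AVG(total) FROM orders)

Result:
customer
--------
Dave    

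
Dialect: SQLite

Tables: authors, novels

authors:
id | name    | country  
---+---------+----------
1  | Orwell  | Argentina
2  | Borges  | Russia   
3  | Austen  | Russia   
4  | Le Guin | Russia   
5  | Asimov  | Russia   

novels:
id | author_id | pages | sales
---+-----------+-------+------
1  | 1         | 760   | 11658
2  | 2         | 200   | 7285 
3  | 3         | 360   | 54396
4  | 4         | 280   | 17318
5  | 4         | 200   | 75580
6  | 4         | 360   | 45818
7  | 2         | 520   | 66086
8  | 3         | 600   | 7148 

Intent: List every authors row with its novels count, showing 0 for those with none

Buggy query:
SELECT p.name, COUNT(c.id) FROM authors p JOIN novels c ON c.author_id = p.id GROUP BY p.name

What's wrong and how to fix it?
Bug: An inner join excludes parents with zero children

Fix: Switch to LEFT JOIN to retain unmatched parent rows

Corrected query:
SELECT p.name, COUNT(c.id) FROM authors p LEFT JOIN novels c ON c.author_id = p.id GROUP BY p.name

Result:
name    | COUNT(c.id)
--------+------------
Asimov  | 0          
Austen  | 2          
Borges  | 2          
Le Guin | 3          
Orwell  | 1          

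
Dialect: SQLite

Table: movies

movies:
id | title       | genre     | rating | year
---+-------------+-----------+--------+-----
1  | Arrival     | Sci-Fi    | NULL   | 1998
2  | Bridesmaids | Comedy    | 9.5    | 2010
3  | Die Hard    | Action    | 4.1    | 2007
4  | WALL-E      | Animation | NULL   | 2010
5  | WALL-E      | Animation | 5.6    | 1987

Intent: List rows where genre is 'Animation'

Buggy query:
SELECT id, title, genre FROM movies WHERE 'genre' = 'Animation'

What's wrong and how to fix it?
Bug: Single quotes denote string literals in SQL; the column name is being compared as a constant string

Fix: Reference the column as genre without single quotes

Corrected query:
SELECT id, title, genre FROM movies WHERE genre = 'Animation'

Result:
id | title  | genre    
---+--------+----------
4  | WALL-E | Animation
5  | WALL-E | Animation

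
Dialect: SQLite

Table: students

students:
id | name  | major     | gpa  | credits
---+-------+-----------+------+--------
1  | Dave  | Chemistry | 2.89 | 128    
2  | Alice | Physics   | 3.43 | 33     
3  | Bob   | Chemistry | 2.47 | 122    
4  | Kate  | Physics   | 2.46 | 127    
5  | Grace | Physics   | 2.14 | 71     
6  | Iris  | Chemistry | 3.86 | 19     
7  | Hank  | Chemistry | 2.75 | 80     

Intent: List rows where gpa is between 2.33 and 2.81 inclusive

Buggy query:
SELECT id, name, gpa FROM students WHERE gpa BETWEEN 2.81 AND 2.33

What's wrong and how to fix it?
Bug: BETWEEN expects the lower bound first; with 2.81 AND 2.33 the range is empty

Fix: Write BETWEEN 2.33 AND 2.81

Corrected query:
SELECT id, name, gpa FROM students WHERE gpa BETWEEN 2.33 AND 2.81

Result:
id | name | gpa 
---+------+-----
3  | Bob  | 2.47
4  | Kate | 2.46
7  | Hank | 2.75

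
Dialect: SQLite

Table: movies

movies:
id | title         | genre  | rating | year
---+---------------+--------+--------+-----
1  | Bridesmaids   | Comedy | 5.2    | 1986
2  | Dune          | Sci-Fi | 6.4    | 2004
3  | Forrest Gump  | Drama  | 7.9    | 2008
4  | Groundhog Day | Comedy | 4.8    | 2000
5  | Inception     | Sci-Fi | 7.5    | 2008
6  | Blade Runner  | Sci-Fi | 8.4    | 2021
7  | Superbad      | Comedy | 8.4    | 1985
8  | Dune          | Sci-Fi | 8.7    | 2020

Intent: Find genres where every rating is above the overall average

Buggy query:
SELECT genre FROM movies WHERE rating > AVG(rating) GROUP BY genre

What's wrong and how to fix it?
Bug: WHERE evaluates per row before aggregation, so AVG() is unavailable

Fix: Use a subquery for AVG and a HAVING MIN(...) filter so the condition holds for every row in the group

Corrected query:
SELECT genre FROM movies GROUP BY genre HAVING MIN(rating) > (SELECT AVG(rating) FROM movies)

Result:
genre
-----
Drama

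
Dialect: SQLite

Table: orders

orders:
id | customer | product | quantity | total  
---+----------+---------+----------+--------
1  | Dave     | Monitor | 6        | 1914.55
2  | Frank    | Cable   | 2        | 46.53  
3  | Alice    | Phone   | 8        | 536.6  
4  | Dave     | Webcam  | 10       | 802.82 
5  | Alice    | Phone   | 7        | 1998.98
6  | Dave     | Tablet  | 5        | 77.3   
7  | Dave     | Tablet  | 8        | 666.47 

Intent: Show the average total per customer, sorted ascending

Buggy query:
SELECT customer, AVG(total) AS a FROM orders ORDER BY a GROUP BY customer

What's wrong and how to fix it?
Bug: GROUP BY must precede ORDER BY

Fix: Reorder: SELECT … FROM … GROUP BY … ORDER BY …

Corrected query:
SELECT customer, AVG(total) AS a FROM orders GROUP BY customer ORDER BY a

Result:
customer | a      
---------+--------
Frank    | 46.53  
Dave     | 865.285
Alice    | 1267.79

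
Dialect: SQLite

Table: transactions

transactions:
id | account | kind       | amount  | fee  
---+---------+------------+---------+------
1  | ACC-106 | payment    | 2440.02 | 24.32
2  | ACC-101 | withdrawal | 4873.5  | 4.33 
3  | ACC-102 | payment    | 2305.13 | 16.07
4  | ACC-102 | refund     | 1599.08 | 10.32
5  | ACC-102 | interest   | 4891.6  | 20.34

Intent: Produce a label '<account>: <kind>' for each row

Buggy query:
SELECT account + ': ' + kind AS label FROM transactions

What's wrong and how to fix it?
Bug: SQLite uses || for string concatenation; + coerces text to numbers (yielding 0)

Fix: Replace + with || to concatenate text

Corrected query:
SELECT account || ': ' || kind AS label FROM transactions

Result:
label              
-------------------
ACC-106: payment   
ACC-101: withdrawal
ACC-102: payment   
ACC-102: refund    
ACC-102: interest  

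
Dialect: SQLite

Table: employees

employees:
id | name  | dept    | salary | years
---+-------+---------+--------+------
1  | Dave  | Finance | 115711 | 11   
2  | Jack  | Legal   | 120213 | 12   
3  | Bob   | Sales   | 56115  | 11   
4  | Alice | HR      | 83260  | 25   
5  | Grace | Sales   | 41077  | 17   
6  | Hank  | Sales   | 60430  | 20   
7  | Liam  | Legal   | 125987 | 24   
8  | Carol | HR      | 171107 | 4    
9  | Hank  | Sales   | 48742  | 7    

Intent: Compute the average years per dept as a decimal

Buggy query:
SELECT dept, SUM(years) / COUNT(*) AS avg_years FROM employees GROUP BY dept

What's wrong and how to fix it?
Bug: SUM(years) and COUNT(*) are both integers; the division truncates the fractional part

Fix: Cast one side to REAL so the division keeps the fractional part

Corrected query:
SELECT dept, SUM(years) * 1.0 / COUNT(*) AS avg_years FROM employees GROUP BY dept

Result:
dept    | avg_years
--------+----------
Finance | 11       
HR      | 14.5     
Legal   | 18       
Sales   | 13.75    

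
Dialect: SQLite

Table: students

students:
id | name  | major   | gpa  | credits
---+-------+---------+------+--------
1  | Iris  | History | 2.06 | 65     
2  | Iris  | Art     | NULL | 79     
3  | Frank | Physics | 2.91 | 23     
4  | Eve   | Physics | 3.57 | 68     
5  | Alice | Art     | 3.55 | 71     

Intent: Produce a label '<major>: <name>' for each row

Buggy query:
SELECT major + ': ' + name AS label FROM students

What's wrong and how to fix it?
Bug: SQLite uses || for string concatenation; + coerces text to numbers (yielding 0)

Fix: Use the || operator for string concatenation

Corrected query:
SELECT major || ': ' || name AS label FROM students

Result:
label         
--------------
History: Iris 
Art: Iris     
Physics: Frank
Physics: Eve  
Art: Alice    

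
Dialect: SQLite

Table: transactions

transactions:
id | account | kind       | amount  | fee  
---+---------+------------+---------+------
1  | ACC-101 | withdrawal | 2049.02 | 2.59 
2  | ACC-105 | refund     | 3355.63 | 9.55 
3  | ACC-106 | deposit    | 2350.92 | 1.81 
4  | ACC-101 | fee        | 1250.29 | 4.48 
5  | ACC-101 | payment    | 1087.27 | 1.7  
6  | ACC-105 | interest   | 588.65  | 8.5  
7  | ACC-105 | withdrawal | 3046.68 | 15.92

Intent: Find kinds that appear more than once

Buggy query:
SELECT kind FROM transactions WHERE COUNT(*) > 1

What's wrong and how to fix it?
Bug: COUNT(*) is an aggregate and cannot be used in WHERE

Fix: GROUP BY kind, then filter groups with HAVING COUNT(*) > 1

Corrected query:
SELECT kind FROM transactions GROUP BY kind HAVING COUNT(*) > 1

Result:
kind      
----------
withdrawal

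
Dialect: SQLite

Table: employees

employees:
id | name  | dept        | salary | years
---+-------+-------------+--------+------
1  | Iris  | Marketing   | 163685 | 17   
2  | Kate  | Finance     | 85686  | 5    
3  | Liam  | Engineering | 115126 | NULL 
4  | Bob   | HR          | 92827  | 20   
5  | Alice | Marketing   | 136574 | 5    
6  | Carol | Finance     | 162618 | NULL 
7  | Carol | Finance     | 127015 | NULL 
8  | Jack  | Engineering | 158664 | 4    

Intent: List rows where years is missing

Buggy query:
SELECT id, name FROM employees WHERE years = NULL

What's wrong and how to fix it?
Bug: '= NULL' is always unknown in SQL three-valued logic, so no rows match

Fix: Use IS NULL to test for NULL

Corrected query:
SELECT id, name FROM employees WHERE years IS NULL

Result:
id | name 
---+------
3  | Liam 
6  | Carol
7  | Carol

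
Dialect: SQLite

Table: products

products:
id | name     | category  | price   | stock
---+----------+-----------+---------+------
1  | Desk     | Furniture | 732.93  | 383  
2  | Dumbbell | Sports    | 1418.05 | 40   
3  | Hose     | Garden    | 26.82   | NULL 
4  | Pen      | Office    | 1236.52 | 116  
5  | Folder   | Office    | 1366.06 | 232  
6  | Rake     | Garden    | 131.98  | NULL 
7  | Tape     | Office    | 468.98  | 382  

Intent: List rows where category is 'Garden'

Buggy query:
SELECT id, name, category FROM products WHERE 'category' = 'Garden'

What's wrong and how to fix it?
Bug: 'category' in single quotes is a string literal, not the column; the comparison is literal-vs-literal and never true

Fix: Remove the quotes around the column name (or use double quotes for an identifier)

Corrected query:
SELECT id, name, category FROM products WHERE category = 'Garden'

Result:
id | name | category
---+------+---------
3  | Hose | Garden  
6  | Rake | Garden  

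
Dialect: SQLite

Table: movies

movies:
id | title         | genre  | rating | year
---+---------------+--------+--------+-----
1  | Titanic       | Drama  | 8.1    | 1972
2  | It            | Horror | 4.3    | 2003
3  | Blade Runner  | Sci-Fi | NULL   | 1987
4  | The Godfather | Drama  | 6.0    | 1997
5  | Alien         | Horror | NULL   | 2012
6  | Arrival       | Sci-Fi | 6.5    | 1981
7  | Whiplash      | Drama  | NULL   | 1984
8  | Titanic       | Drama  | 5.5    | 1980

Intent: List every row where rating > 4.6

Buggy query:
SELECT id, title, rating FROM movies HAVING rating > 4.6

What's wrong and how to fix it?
Bug: This is a non-aggregate query (no GROUP BY, no aggregates), so in SQLite the HAVING clause is invalid here; a row-level condition belongs in WHERE

Fix: Replace HAVING with WHERE since the condition applies to individual rows

Corrected query:
SELECT id, title, rating FROM movies WHERE rating > 4.6

Result:
id | title         | rating
---+---------------+-------
1  | Titanic       | 8.1   
4  | The Godfather | 6     
6  | Arrival       | 6.5   
8  | Titanic       | 5.5   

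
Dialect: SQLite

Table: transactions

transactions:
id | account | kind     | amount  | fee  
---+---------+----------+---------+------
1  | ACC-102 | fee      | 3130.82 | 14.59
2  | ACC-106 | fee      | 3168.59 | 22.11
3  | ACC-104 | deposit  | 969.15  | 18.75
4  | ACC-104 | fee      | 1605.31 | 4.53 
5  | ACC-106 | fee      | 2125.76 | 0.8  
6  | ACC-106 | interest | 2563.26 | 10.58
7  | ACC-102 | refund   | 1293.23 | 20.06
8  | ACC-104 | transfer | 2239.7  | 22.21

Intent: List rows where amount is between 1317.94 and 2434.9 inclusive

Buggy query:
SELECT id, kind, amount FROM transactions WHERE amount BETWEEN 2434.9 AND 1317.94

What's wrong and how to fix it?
Bug: The bounds are reversed; BETWEEN a AND b requires a <= b to match anything

Fix: Swap the bounds so the smaller value comes first

Corrected query:
SELECT id, kind, amount FROM transactions WHERE amount BETWEEN 1317.94 AND 2434.9

Result:
id | kind     | amount 
---+----------+--------
4  | fee      | 1605.31
5  | fee      | 2125.76
8  | transfer | 2239.7 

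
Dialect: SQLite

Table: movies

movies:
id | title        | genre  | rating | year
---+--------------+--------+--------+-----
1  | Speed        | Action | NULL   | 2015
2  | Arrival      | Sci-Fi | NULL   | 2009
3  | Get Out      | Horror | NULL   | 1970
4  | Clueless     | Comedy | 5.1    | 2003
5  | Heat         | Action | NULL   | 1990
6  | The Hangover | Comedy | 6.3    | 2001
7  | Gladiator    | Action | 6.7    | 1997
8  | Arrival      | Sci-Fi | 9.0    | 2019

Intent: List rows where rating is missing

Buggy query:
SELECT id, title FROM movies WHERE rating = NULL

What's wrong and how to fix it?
Bug: Comparing to NULL with '=' never matches; NULL = NULL is unknown, not true

Fix: Replace '= NULL' with 'IS NULL'

Corrected query:
SELECT id, title FROM movies WHERE rating IS NULL

Result:
id | title  
---+--------
1  | Speed  
2  | Arrival
3  | Get Out
5  | Heat   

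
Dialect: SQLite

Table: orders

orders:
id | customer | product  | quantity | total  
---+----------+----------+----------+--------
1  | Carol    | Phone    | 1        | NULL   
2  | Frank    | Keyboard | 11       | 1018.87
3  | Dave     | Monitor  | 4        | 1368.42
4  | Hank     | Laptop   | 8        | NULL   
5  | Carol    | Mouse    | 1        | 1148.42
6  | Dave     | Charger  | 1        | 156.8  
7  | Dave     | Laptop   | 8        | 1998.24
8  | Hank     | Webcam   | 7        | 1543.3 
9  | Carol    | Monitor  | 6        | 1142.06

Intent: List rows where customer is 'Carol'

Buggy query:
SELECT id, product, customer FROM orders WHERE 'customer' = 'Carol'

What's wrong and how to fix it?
Bug: Single quotes denote string literals in SQL; the column name is being compared as a constant string

Fix: Reference the column as customer without single quotes

Corrected query:
SELECT id, product, customer FROM orders WHERE customer = 'Carol'

Result:
id | product | customer
---+---------+---------
1  | Phone   | Carol   
5  | Mouse   | Carol   
9  | Monitor | Carol   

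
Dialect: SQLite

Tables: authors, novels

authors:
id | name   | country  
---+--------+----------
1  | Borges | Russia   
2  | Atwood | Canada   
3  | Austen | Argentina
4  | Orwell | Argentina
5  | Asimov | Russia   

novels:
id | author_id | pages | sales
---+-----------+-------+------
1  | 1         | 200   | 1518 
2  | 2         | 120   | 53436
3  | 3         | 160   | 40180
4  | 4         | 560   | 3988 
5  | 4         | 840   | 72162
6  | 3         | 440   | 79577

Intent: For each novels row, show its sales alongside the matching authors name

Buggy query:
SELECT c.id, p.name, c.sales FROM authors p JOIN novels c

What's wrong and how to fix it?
Bug: Missing join condition: each novels row is matched to all authors rows instead of just its own

Fix: Add ON c.author_id = p.id to the JOIN

Corrected query:
SELECT c.id, p.name, c.sales FROM authors p JOIN novels c ON c.author_id = p.id

Result:
id | name   | sales
---+--------+------
1  | Borges | 1518 
2  | Atwood | 53436
3  | Austen | 40180
4  | Orwell | 3988 
5  | Orwell | 72162
6  | Austen | 79577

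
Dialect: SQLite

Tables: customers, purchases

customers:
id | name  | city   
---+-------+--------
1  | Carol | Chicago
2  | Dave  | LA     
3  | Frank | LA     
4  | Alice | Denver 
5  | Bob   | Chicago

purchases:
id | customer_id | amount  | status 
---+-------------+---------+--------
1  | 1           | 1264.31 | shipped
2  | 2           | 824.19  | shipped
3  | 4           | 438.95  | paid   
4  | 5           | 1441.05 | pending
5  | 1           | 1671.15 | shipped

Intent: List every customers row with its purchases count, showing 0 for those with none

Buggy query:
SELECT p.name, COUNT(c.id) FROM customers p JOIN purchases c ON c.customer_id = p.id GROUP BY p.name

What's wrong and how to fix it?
Bug: An inner join excludes parents with zero children

Fix: Use LEFT JOIN so parents without children still appear (COUNT(c.id) gives 0)

Corrected query:
SELECT p.name, COUNT(c.id) FROM customers p LEFT JOIN purchases c ON c.customer_id = p.id GROUP BY p.name

Result:
name  | COUNT(c.id)
------+------------
Alice | 1          
Bob   | 1          
Carol | 2          
Dave  | 1          
Frank | 0          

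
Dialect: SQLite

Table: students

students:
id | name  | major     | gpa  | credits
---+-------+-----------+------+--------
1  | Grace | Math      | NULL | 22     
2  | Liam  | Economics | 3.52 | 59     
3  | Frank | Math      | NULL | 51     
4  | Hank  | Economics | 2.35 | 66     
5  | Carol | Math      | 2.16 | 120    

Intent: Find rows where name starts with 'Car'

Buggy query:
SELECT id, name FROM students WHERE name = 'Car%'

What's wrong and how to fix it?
Bug: Wildcards only work with LIKE; '=' treats '%' as a literal character

Fix: Replace '=' with LIKE so 'Car%' is treated as a pattern

Corrected query:
SELECT id, name FROM students WHERE name LIKE 'Car%'

Result:
id | name 
---+------
5  | Carol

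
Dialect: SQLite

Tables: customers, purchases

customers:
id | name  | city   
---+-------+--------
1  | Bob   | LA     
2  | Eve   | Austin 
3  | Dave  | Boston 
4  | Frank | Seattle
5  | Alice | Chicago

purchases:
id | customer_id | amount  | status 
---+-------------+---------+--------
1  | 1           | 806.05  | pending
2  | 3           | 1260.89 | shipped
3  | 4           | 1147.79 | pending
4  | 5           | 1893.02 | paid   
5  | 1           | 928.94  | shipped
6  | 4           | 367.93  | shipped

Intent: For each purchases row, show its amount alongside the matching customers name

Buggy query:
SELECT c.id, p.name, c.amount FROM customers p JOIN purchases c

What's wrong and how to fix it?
Bug: Missing join condition: each purchases row is matched to all customers rows instead of just its own

Fix: Add ON c.customer_id = p.id to the JOIN

Corrected query:
SELECT c.id, p.name, c.amount FROM customers p JOIN purchases c ON c.customer_id = p.id

Result:
id | name  | amount 
---+-------+--------
1  | Bob   | 806.05 
2  | Dave  | 1260.89
3  | Frank | 1147.79
4  | Alice | 1893.02
5  | Bob   | 928.94 
6  | Frank | 367.93 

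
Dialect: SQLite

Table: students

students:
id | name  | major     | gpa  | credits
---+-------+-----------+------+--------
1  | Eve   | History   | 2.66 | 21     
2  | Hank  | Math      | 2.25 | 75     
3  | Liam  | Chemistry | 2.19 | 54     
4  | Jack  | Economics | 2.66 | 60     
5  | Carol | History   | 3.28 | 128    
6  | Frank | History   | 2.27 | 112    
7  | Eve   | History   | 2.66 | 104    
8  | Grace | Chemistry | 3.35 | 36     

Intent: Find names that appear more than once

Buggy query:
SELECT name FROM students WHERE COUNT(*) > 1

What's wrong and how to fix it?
Bug: WHERE can't reference COUNT(*); aggregates are computed after WHERE

Fix: GROUP BY name, then filter groups with HAVING COUNT(*) > 1

Corrected query:
SELECT name FROM students GROUP BY name HAVING COUNT(*) > 1

Result:
name
----
Eve 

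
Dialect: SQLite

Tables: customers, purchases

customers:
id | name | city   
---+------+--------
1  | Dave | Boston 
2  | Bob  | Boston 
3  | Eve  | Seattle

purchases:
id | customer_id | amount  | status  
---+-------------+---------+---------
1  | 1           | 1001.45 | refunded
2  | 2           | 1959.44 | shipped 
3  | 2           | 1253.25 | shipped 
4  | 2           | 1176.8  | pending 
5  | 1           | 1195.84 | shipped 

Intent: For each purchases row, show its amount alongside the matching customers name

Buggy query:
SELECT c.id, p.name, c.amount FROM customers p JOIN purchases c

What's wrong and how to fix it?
Bug: JOIN with no ON clause produces a cartesian product; every purchases row pairs with every customers row

Fix: Add ON c.customer_id = p.id to the JOIN

Corrected query:
SELECT c.id, p.name, c.amount FROM customers p JOIN purchases c ON c.customer_id = p.id

Result:
id | name | amount 
---+------+--------
1  | Dave | 1001.45
2  | Bob  | 1959.44
3  | Bob  | 1253.25
4  | Bob  | 1176.8 
5  | Dave | 1195.84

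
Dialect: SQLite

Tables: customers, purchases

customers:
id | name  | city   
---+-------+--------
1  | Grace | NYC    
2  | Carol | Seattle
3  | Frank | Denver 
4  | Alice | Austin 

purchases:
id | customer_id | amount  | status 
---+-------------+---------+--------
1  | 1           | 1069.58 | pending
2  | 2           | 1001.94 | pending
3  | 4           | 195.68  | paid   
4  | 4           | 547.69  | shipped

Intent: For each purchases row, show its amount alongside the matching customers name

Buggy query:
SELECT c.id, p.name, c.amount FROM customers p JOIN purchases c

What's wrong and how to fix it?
Bug: Missing join condition: each purchases row is matched to all customers rows instead of just its own

Fix: Specify the join condition linking the foreign key to the parent id

Corrected query:
SELECT c.id, p.name, c.amount FROM customers p JOIN purchases c ON c.customer_id = p.id

Result:
id | name  | amount 
---+-------+--------
1  | Grace | 1069.58
2  | Carol | 1001.94
3  | Alice | 195.68 
4  | Alice | 547.69 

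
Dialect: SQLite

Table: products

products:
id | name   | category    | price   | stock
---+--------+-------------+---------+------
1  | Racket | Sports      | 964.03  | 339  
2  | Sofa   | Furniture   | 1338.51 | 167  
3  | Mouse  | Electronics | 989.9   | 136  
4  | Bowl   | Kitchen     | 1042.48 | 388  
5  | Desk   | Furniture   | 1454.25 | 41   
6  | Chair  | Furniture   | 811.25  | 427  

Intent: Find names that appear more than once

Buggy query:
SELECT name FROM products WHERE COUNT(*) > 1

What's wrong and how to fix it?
Bug: WHERE can't reference COUNT(*); aggregates are computed after WHERE

Fix: GROUP BY name, then filter groups with HAVING COUNT(*) > 1

Corrected query:
SELECT name FROM products GROUP BY name HAVING COUNT(*) > 1

Result:
(no rows)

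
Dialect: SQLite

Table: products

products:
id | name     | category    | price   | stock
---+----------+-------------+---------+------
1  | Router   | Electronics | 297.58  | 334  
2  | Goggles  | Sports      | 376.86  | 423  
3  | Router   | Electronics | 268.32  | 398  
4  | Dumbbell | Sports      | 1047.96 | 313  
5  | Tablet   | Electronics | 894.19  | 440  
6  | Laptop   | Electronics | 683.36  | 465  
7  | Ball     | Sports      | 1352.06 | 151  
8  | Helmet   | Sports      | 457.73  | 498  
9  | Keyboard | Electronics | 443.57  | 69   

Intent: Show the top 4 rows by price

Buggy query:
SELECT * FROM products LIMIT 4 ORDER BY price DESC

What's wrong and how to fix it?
Bug: ORDER BY cannot follow LIMIT; LIMIT is the final clause

Fix: Sort with ORDER BY, then apply LIMIT

Corrected query:
SELECT * FROM products ORDER BY price DESC LIMIT 4

Result:
id | name     | category    | price   | stock
---+----------+-------------+---------+------
7  | Ball     | Sports      | 1352.06 | 151  
4  | Dumbbell | Sports      | 1047.96 | 313  
5  | Tablet   | Electronics | 894.19  | 440  
6  | Laptop   | Electronics | 683.36  | 465  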